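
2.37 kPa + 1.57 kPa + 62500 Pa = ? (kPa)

In kPa:
  2.37 kPa → 2.37
  1.57 kPa → 1.57
  62500 Pa = 62500 × 10⁻³ kPa = 62.5
Sum: 2.37 + 1.57 + 62.5 = 66.44

66.44 kPa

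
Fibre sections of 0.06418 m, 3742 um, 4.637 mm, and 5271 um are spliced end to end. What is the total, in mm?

In mm:
  0.06418 m = 0.06418 × 10^3 mm = 64.18
  3742 um = 3742 × 10^-3 mm = 3.742
  4.637 mm → 4.637
  5271 um = 5271 × 10^-3 mm = 5.271
Sum: 64.18 + 3.742 + 4.637 + 5.271 = 77.83

77.83 mm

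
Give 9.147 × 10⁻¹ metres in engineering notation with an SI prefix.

914.7 millimetres

= 914.7 × 10⁻³ metres; 10⁻³ is milli.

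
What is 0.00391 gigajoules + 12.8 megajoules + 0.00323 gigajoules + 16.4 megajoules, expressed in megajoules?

In megajoules:
  0.00391 gigajoules = 0.00391 × 10^3 megajoules = 3.91
  12.8 megajoules → 12.8
  0.00323 gigajoules = 0.00323 × 10^3 megajoules = 3.23
  16.4 megajoules → 16.4
Sum: 3.91 + 12.8 + 3.23 + 16.4 = 36.34

36.34 megajoules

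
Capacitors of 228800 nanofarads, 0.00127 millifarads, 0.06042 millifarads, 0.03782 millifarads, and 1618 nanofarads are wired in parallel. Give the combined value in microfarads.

In microfarads:
  228800 nanofarads = 228800 × 10^-3 microfarads = 228.8
  0.00127 millifarads = 0.00127 × 10^3 microfarads = 1.27
  0.06042 millifarads = 0.06042 × 10^3 microfarads = 60.42
  0.03782 millifarads = 0.03782 × 10^3 microfarads = 37.82
  1618 nanofarads = 1618 × 10^-3 microfarads = 1.618
Sum: 228.8 + 1.27 + 60.42 + 37.82 + 1.618 = 329.928

329.928 microfarads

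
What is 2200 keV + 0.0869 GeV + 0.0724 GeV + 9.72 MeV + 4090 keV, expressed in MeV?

175.31 MeV

In MeV:
  2200 keV = 2200 × 10⁻³ MeV = 2.2
  0.0869 GeV = 0.0869 × 10³ MeV = 86.9
  0.0724 GeV = 0.0724 × 10³ MeV = 72.4
  9.72 MeV → 9.72
  4090 keV = 4090 × 10⁻³ MeV = 4.09
Sum: 2.2 + 86.9 + 72.4 + 9.72 + 4.09 = 175.31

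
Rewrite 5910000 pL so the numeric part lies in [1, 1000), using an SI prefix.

= 5.91 × 10⁻⁶ L; 10⁻⁶ is micro.

5.91 uL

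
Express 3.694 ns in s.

0.000000003694 s

nano = 10^-9, (no prefix) = 10^0; factor is 10^-9.
3.694 × 10^-9 = 0.000000003694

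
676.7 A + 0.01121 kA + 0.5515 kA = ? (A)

1239.41 A

In A:
  676.7 A → 676.7
  0.01121 kA = 0.01121e3 A = 11.21
  0.5515 kA = 0.5515e3 A = 551.5
Sum: 676.7 + 11.21 + 551.5 = 1239.41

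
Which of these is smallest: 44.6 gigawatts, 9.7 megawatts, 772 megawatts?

9.7 megawatts

44.6 gigawatts = 44600000000 watts
9.7 megawatts = 9700000 watts
772 megawatts = 772000000 watts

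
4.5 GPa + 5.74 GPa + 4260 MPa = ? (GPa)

In GPa:
  4.5 GPa → 4.5
  5.74 GPa → 5.74
  4260 MPa = 4260e-3 GPa = 4.26
Sum: 4.5 + 5.74 + 4.26 = 14.5

14.5 GPa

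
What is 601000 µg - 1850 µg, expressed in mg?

599.15 mg

In mg:
  601000 µg = 601000 × 10⁻³ mg = 601
  1850 µg = 1850 × 10⁻³ mg = 1.85
Difference: 601 - 1.85 = 599.15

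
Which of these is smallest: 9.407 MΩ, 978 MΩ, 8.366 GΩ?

9.407 MΩ

9.407 MΩ = 9407000 Ω
978 MΩ = 978000000 Ω
8.366 GΩ = 8366000000 Ω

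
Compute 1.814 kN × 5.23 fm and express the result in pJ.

9.48722 pJ

1.814 × 10^3 × 5.23 × 10^-15 = 9.48722 × 10^-12 J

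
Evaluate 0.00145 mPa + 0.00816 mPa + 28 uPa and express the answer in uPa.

In uPa:
  0.00145 mPa = 0.00145 × 10^3 uPa = 1.45
  0.00816 mPa = 0.00816 × 10^3 uPa = 8.16
  28 uPa → 28
Sum: 1.45 + 8.16 + 28 = 37.61

37.61 uPa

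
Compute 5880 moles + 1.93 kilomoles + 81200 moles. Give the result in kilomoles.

89.01 kilomoles

In kilomoles:
  5880 moles = 5880e-3 kilomoles = 5.88
  1.93 kilomoles → 1.93
  81200 moles = 81200e-3 kilomoles = 81.2
Sum: 5.88 + 1.93 + 81.2 = 89.01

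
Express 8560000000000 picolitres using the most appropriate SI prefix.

= 8.56 litres; mantissa already in [1, 1000).

8.56 litres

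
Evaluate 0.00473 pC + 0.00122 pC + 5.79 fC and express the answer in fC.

In fC:
  0.00473 pC = 0.00473e3 fC = 4.73
  0.00122 pC = 0.00122e3 fC = 1.22
  5.79 fC → 5.79
Sum: 4.73 + 1.22 + 5.79 = 11.74

11.74 fC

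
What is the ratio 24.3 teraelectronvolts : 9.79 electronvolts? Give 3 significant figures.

(24.3e12) / (9.79) = 2.482e12

2480000000000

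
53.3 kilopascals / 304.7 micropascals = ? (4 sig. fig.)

174900000

(53.3 × 10³) / (304.7 × 10⁻⁶) = 0.17493 × 10⁹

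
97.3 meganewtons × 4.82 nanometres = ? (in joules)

97.3e6 × 4.82e-9 = 468.986e-3 J

0.468986 joules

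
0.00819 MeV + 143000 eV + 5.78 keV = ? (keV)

In keV:
  0.00819 MeV = 0.00819 × 10³ keV = 8.19
  143000 eV = 143000 × 10⁻³ keV = 143
  5.78 keV → 5.78
Sum: 8.19 + 143 + 5.78 = 156.97

156.97 keV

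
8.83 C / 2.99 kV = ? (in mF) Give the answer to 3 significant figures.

(8.83) / (2.99e3) = 2.9532e-3 F

2.95 mF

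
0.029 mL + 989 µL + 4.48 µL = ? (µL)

1022.48 µL

In µL:
  0.029 mL = 0.029 × 10³ µL = 29
  989 µL → 989
  4.48 µL → 4.48
Sum: 29 + 989 + 4.48 = 1022.48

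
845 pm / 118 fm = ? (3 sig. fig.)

(845 × 10^-12) / (118 × 10^-15) = 7.161 × 10^3

7160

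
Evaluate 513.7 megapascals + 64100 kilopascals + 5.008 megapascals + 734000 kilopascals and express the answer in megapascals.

1316.808 megapascals

In megapascals:
  513.7 megapascals → 513.7
  64100 kilopascals = 64100 × 10⁻³ megapascals = 64.1
  5.008 megapascals → 5.008
  734000 kilopascals = 734000 × 10⁻³ megapascals = 734
Sum: 513.7 + 64.1 + 5.008 + 734 = 1316.808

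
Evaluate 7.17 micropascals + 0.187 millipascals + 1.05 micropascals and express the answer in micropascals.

In micropascals:
  7.17 micropascals → 7.17
  0.187 millipascals = 0.187 × 10^3 micropascals = 187
  1.05 micropascals → 1.05
Sum: 7.17 + 187 + 1.05 = 195.22

195.22 micropascals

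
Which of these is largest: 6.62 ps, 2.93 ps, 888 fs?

6.62 ps

6.62 ps = 0.00000000000662 s
2.93 ps = 0.00000000000293 s
888 fs = 0.000000000000888 s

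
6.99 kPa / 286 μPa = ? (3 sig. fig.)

(6.99 × 10^3) / (286 × 10^-6) = 0.02444 × 10^9

24400000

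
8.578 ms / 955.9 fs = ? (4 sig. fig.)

(8.578e-3) / (955.9e-15) = 0.0089737e12

8974000000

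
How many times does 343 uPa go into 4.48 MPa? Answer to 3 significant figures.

13100000000

(4.48e6) / (343e-6) = 0.01306e12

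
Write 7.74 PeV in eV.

7740000000000000 eV

peta = 10^15, (no prefix) = 10^0; factor is 10^15.
7.74 × 10^15 = 7740000000000000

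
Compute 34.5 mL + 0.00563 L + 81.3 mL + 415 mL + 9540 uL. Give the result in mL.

545.97 mL

In mL:
  34.5 mL → 34.5
  0.00563 L = 0.00563 × 10³ mL = 5.63
  81.3 mL → 81.3
  415 mL → 415
  9540 uL = 9540 × 10⁻³ mL = 9.54
Sum: 34.5 + 5.63 + 81.3 + 415 + 9.54 = 545.97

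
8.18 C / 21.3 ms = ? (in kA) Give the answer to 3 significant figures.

0.384 kA

(8.18) / (21.3 × 10⁻³) = 0.38404 × 10³ A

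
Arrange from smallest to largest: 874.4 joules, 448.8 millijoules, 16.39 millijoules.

16.39 millijoules < 448.8 millijoules < 874.4 joules

874.4 joules = 874.4 joules
448.8 millijoules = 0.4488 joules
16.39 millijoules = 0.01639 joules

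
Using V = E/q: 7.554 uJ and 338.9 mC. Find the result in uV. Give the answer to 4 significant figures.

22.29 uV

(7.554 × 10⁻⁶) / (338.9 × 10⁻³) = 0.0222898 × 10⁻³ V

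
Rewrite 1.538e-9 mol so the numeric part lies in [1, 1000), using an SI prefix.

= 1.538e-9 mol; 1e-9 is nano.

1.538 nmol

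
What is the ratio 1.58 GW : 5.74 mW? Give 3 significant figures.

275000000000

(1.58 × 10^9) / (5.74 × 10^-3) = 0.2753 × 10^12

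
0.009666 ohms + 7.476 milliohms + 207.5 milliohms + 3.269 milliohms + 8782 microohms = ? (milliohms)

In milliohms:
  0.009666 ohms = 0.009666e3 milliohms = 9.666
  7.476 milliohms → 7.476
  207.5 milliohms → 207.5
  3.269 milliohms → 3.269
  8782 microohms = 8782e-3 milliohms = 8.782
Sum: 9.666 + 7.476 + 207.5 + 3.269 + 8.782 = 236.693

236.693 milliohms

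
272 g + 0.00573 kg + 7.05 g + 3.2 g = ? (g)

In g:
  272 g → 272
  0.00573 kg = 0.00573 × 10³ g = 5.73
  7.05 g → 7.05
  3.2 g → 3.2
Sum: 272 + 5.73 + 7.05 + 3.2 = 287.98

287.98 g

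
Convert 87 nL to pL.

87000 pL

nano = 10^-9, pico = 10^-12; factor is 10^3.
87 × 10^3 = 87000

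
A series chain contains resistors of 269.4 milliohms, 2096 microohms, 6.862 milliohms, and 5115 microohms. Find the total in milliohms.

283.473 milliohms

In milliohms:
  269.4 milliohms → 269.4
  2096 microohms = 2096 × 10⁻³ milliohms = 2.096
  6.862 milliohms → 6.862
  5115 microohms = 5115 × 10⁻³ milliohms = 5.115
Sum: 269.4 + 2.096 + 6.862 + 5.115 = 283.473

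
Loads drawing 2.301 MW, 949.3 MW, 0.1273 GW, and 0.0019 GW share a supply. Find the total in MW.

1080.801 MW

In MW:
  2.301 MW → 2.301
  949.3 MW → 949.3
  0.1273 GW = 0.1273 × 10³ MW = 127.3
  0.0019 GW = 0.0019 × 10³ MW = 1.9
Sum: 2.301 + 949.3 + 127.3 + 1.9 = 1080.801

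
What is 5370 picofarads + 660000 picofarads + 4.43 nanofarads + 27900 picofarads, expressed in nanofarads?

697.7 nanofarads

In nanofarads:
  5370 picofarads = 5370 × 10^-3 nanofarads = 5.37
  660000 picofarads = 660000 × 10^-3 nanofarads = 660
  4.43 nanofarads → 4.43
  27900 picofarads = 27900 × 10^-3 nanofarads = 27.9
Sum: 5.37 + 660 + 4.43 + 27.9 = 697.7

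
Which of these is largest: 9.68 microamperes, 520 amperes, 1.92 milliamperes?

520 amperes

9.68 microamperes = 0.00000968 amperes
520 amperes = 520 amperes
1.92 milliamperes = 0.00192 amperes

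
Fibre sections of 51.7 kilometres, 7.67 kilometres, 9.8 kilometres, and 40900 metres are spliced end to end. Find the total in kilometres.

In kilometres:
  51.7 kilometres → 51.7
  7.67 kilometres → 7.67
  9.8 kilometres → 9.8
  40900 metres = 40900e-3 kilometres = 40.9
Sum: 51.7 + 7.67 + 9.8 + 40.9 = 110.07

110.07 kilometres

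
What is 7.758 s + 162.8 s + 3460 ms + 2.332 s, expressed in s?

176.35 s

In s:
  7.758 s → 7.758
  162.8 s → 162.8
  3460 ms = 3460 × 10⁻³ s = 3.46
  2.332 s → 2.332
Sum: 7.758 + 162.8 + 3.46 + 2.332 = 176.35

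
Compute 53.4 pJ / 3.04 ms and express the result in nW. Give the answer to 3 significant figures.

(53.4 × 10^-12) / (3.04 × 10^-3) = 17.566 × 10^-9 W

17.6 nW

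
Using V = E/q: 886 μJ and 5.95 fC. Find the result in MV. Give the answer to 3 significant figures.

149000 MV

(886e-6) / (5.95e-15) = 148.91e9 V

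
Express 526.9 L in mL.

526900 mL

(no prefix) = 10⁰, milli = 10⁻³; factor is 10³.
526.9 × 10³ = 526900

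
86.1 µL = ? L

micro = 10^-6, (no prefix) = 10^0; factor is 10^-6.
86.1 × 10^-6 = 0.0000861

0.0000861 L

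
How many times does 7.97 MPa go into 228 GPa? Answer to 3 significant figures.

(228e9) / (7.97e6) = 28.61e3

28600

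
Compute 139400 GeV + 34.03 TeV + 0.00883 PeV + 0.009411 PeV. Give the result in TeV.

191.671 TeV

In TeV:
  139400 GeV = 139400 × 10⁻³ TeV = 139.4
  34.03 TeV → 34.03
  0.00883 PeV = 0.00883 × 10³ TeV = 8.83
  0.009411 PeV = 0.009411 × 10³ TeV = 9.411
Sum: 139.4 + 34.03 + 8.83 + 9.411 = 191.671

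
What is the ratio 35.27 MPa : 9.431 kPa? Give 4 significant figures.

3740

(35.27e6) / (9.431e3) = 3.7398e3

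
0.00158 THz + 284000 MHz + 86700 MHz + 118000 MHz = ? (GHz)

490.28 GHz

In GHz:
  0.00158 THz = 0.00158 × 10³ GHz = 1.58
  284000 MHz = 284000 × 10⁻³ GHz = 284
  86700 MHz = 86700 × 10⁻³ GHz = 86.7
  118000 MHz = 118000 × 10⁻³ GHz = 118
Sum: 1.58 + 284 + 86.7 + 118 = 490.28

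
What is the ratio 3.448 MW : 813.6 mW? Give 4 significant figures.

4238000

(3.448e6) / (813.6e-3) = 0.004238e9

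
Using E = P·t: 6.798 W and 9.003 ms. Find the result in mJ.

61.202394 mJ

6.798 × 9.003 × 10⁻³ = 61.202394 × 10⁻³ J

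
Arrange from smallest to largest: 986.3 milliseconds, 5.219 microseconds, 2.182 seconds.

5.219 microseconds < 986.3 milliseconds < 2.182 seconds

986.3 milliseconds = 0.9863 seconds
5.219 microseconds = 0.000005219 seconds
2.182 seconds = 2.182 seconds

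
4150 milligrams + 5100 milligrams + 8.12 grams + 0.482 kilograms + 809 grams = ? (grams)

1308.37 grams

In grams:
  4150 milligrams = 4150 × 10^-3 grams = 4.15
  5100 milligrams = 5100 × 10^-3 grams = 5.1
  8.12 grams → 8.12
  0.482 kilograms = 0.482 × 10^3 grams = 482
  809 grams → 809
Sum: 4.15 + 5.1 + 8.12 + 482 + 809 = 1308.37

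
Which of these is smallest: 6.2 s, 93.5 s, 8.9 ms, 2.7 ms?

2.7 ms

6.2 s = 6.2 s
93.5 s = 93.5 s
8.9 ms = 0.0089 s
2.7 ms = 0.0027 s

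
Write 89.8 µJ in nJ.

89800 nJ

micro = 1e-6, nano = 1e-9; factor is 1e3.
89.8 × 1e3 = 89800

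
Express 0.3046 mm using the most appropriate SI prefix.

304.6 um

= 304.6 × 10^-6 m; 10^-6 is micro.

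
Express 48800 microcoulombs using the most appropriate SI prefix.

48.8 millicoulombs

= 48.8 × 10^-3 coulombs; 10^-3 is milli.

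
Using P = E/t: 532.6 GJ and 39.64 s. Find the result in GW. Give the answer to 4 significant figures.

(532.6 × 10⁹) / (39.64) = 13.4359 × 10⁹ W

13.44 GW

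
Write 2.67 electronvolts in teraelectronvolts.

(no prefix) = 1e0, tera = 1e12; factor is 1e-12.
2.67 × 1e-12 = 0.00000000000267

0.00000000000267 teraelectronvolts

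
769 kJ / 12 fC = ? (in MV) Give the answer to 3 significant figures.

(769 × 10^3) / (12 × 10^-15) = 64.083 × 10^18 V

64100000000000 MV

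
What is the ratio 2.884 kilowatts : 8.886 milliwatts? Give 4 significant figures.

(2.884e3) / (8.886e-3) = 0.32456e6

324600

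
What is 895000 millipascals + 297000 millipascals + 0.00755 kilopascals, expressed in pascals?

1199.55 pascals

In pascals:
  895000 millipascals = 895000 × 10^-3 pascals = 895
  297000 millipascals = 297000 × 10^-3 pascals = 297
  0.00755 kilopascals = 0.00755 × 10^3 pascals = 7.55
Sum: 895 + 297 + 7.55 = 1199.55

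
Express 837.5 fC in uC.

femto = 10^-15, micro = 10^-6; factor is 10^-9.
837.5 × 10^-9 = 0.0000008375

0.0000008375 uC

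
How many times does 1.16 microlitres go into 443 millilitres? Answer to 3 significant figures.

382000

(443 × 10⁻³) / (1.16 × 10⁻⁶) = 381.9 × 10³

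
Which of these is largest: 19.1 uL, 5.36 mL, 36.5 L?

19.1 uL = 0.0000191 L
5.36 mL = 0.00536 L
36.5 L = 36.5 L

36.5 L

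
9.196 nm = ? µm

0.009196 µm

nano = 10^-9, micro = 10^-6; factor is 10^-3.
9.196 × 10^-3 = 0.009196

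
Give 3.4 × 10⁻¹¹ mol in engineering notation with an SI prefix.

= 34 × 10⁻¹² mol; 10⁻¹² is pico.

34 pmol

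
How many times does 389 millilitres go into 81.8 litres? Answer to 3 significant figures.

210

(81.8) / (389 × 10⁻³) = 0.2103 × 10³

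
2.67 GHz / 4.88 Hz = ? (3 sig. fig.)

547000000

(2.67 × 10^9) / (4.88) = 0.5471 × 10^9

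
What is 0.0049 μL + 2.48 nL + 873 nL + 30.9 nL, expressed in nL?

911.28 nL

In nL:
  0.0049 μL = 0.0049e3 nL = 4.9
  2.48 nL → 2.48
  873 nL → 873
  30.9 nL → 30.9
Sum: 4.9 + 2.48 + 873 + 30.9 = 911.28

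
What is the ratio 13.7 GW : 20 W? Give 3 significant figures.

(13.7 × 10⁹) / (20) = 0.685 × 10⁹

685000000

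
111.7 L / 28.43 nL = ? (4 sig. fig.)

3929000000

(111.7) / (28.43e-9) = 3.9289e9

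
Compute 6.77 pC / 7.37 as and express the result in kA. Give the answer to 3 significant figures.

919 kA

(6.77e-12) / (7.37e-18) = 0.91859e6 A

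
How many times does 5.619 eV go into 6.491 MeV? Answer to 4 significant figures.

1155000

(6.491 × 10⁶) / (5.619) = 1.1552 × 10⁶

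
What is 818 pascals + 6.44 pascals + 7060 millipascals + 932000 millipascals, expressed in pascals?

In pascals:
  818 pascals → 818
  6.44 pascals → 6.44
  7060 millipascals = 7060 × 10⁻³ pascals = 7.06
  932000 millipascals = 932000 × 10⁻³ pascals = 932
Sum: 818 + 6.44 + 7.06 + 932 = 1763.5

1763.5 pascals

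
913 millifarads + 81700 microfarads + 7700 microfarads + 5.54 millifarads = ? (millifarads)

In millifarads:
  913 millifarads → 913
  81700 microfarads = 81700 × 10^-3 millifarads = 81.7
  7700 microfarads = 7700 × 10^-3 millifarads = 7.7
  5.54 millifarads → 5.54
Sum: 913 + 81.7 + 7.7 + 5.54 = 1007.94

1007.94 millifarads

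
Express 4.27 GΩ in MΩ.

4270 MΩ

giga = 1e9, mega = 1e6; factor is 1e3.
4.27 × 1e3 = 4270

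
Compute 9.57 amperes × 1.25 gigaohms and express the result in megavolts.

9.57 × 1.25 × 10⁹ = 11.9625 × 10⁹ V

11962.5 megavolts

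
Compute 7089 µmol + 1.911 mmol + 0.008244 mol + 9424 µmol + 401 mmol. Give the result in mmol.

427.668 mmol

In mmol:
  7089 µmol = 7089e-3 mmol = 7.089
  1.911 mmol → 1.911
  0.008244 mol = 0.008244e3 mmol = 8.244
  9424 µmol = 9424e-3 mmol = 9.424
  401 mmol → 401
Sum: 7.089 + 1.911 + 8.244 + 9.424 + 401 = 427.668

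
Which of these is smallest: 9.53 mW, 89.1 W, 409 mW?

9.53 mW = 0.00953 W
89.1 W = 89.1 W
409 mW = 0.409 W

9.53 mW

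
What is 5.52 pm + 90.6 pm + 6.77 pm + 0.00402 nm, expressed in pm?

106.91 pm

In pm:
  5.52 pm → 5.52
  90.6 pm → 90.6
  6.77 pm → 6.77
  0.00402 nm = 0.00402 × 10^3 pm = 4.02
Sum: 5.52 + 90.6 + 6.77 + 4.02 = 106.91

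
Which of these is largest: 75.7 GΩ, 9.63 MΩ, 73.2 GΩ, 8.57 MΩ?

75.7 GΩ

75.7 GΩ = 75700000000 Ω
9.63 MΩ = 9630000 Ω
73.2 GΩ = 73200000000 Ω
8.57 MΩ = 8570000 Ω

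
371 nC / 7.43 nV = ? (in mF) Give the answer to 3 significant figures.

49900 mF

(371 × 10^-9) / (7.43 × 10^-9) = 49.933 F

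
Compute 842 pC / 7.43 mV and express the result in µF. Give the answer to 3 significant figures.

0.113 µF

(842 × 10⁻¹²) / (7.43 × 10⁻³) = 113.32 × 10⁻⁹ F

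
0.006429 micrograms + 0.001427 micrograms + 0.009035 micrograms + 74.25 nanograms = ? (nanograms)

In nanograms:
  0.006429 micrograms = 0.006429 × 10³ nanograms = 6.429
  0.001427 micrograms = 0.001427 × 10³ nanograms = 1.427
  0.009035 micrograms = 0.009035 × 10³ nanograms = 9.035
  74.25 nanograms → 74.25
Sum: 6.429 + 1.427 + 9.035 + 74.25 = 91.141

91.141 nanograms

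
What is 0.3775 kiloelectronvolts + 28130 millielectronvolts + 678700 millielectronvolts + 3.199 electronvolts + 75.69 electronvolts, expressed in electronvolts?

1163.219 electronvolts

In electronvolts:
  0.3775 kiloelectronvolts = 0.3775e3 electronvolts = 377.5
  28130 millielectronvolts = 28130e-3 electronvolts = 28.13
  678700 millielectronvolts = 678700e-3 electronvolts = 678.7
  3.199 electronvolts → 3.199
  75.69 electronvolts → 75.69
Sum: 377.5 + 28.13 + 678.7 + 3.199 + 75.69 = 1163.219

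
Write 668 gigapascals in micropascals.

668000000000000000 micropascals

giga = 10^9, micro = 10^-6; factor is 10^15.
668 × 10^15 = 668000000000000000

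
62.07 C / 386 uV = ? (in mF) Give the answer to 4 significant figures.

160800000 mF

(62.07) / (386 × 10⁻⁶) = 0.160803 × 10⁶ F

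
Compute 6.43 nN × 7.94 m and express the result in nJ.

6.43 × 10⁻⁹ × 7.94 = 51.0542 × 10⁻⁹ J

51.0542 nJ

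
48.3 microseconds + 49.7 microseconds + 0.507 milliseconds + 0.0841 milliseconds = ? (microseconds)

In microseconds:
  48.3 microseconds → 48.3
  49.7 microseconds → 49.7
  0.507 milliseconds = 0.507 × 10^3 microseconds = 507
  0.0841 milliseconds = 0.0841 × 10^3 microseconds = 84.1
Sum: 48.3 + 49.7 + 507 + 84.1 = 689.1

689.1 microseconds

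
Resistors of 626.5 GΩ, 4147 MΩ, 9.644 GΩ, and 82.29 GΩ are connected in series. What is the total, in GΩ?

722.581 GΩ

In GΩ:
  626.5 GΩ → 626.5
  4147 MΩ = 4147 × 10⁻³ GΩ = 4.147
  9.644 GΩ → 9.644
  82.29 GΩ → 82.29
Sum: 626.5 + 4.147 + 9.644 + 82.29 = 722.581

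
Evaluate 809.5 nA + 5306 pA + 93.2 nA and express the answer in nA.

In nA:
  809.5 nA → 809.5
  5306 pA = 5306e-3 nA = 5.306
  93.2 nA → 93.2
Sum: 809.5 + 5.306 + 93.2 = 908.006

908.006 nA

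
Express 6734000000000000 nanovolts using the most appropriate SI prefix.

= 6.734 × 10⁶ volts; 10⁶ is mega.

6.734 megavolts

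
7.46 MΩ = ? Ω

7460000 Ω

mega = 1e6, (no prefix) = 1e0; factor is 1e6.
7.46 × 1e6 = 7460000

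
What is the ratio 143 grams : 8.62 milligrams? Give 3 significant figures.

(143) / (8.62 × 10⁻³) = 16.59 × 10³

16600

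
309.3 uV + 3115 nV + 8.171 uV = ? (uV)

320.586 uV

In uV:
  309.3 uV → 309.3
  3115 nV = 3115 × 10⁻³ uV = 3.115
  8.171 uV → 8.171
Sum: 309.3 + 3.115 + 8.171 = 320.586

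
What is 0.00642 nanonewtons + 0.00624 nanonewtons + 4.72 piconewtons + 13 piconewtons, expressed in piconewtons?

In piconewtons:
  0.00642 nanonewtons = 0.00642 × 10^3 piconewtons = 6.42
  0.00624 nanonewtons = 0.00624 × 10^3 piconewtons = 6.24
  4.72 piconewtons → 4.72
  13 piconewtons → 13
Sum: 6.42 + 6.24 + 4.72 + 13 = 30.38

30.38 piconewtons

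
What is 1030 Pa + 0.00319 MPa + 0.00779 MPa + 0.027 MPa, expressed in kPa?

39.01 kPa

In kPa:
  1030 Pa = 1030 × 10⁻³ kPa = 1.03
  0.00319 MPa = 0.00319 × 10³ kPa = 3.19
  0.00779 MPa = 0.00779 × 10³ kPa = 7.79
  0.027 MPa = 0.027 × 10³ kPa = 27
Sum: 1.03 + 3.19 + 7.79 + 27 = 39.01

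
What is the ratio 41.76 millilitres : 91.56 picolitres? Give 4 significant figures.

456100000

(41.76 × 10⁻³) / (91.56 × 10⁻¹²) = 0.45609 × 10⁹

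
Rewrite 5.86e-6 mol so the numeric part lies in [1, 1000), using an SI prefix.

5.86 umol

= 5.86e-6 mol; 1e-6 is micro.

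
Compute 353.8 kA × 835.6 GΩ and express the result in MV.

295635280000 MV

353.8e3 × 835.6e9 = 295635.28e12 V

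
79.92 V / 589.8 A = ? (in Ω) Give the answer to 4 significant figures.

0.1355 Ω

(79.92) / (589.8) = 0.135504 Ω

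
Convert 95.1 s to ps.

95100000000000 ps

(no prefix) = 1e0, pico = 1e-12; factor is 1e12.
95.1 × 1e12 = 95100000000000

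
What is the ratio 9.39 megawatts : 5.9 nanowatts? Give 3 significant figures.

(9.39 × 10⁶) / (5.9 × 10⁻⁹) = 1.592 × 10¹⁵

1590000000000000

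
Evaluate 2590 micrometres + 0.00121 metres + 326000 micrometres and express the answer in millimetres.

329.8 millimetres

In millimetres:
  2590 micrometres = 2590 × 10⁻³ millimetres = 2.59
  0.00121 metres = 0.00121 × 10³ millimetres = 1.21
  326000 micrometres = 326000 × 10⁻³ millimetres = 326
Sum: 2.59 + 1.21 + 326 = 329.8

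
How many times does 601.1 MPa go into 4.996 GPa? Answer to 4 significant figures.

8.311

(4.996 × 10⁹) / (601.1 × 10⁶) = 0.0083114 × 10³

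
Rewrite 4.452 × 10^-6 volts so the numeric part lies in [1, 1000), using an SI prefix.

= 4.452 × 10^-6 volts; 10^-6 is micro.

4.452 microvolts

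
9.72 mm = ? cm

0.972 cm

milli = 10^-3, centi = 10^-2; factor is 10^-1.
9.72 × 10^-1 = 0.972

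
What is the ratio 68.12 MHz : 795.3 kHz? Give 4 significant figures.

85.65

(68.12 × 10⁶) / (795.3 × 10³) = 0.085653 × 10³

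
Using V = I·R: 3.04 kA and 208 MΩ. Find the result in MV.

3.04 × 10^3 × 208 × 10^6 = 632.32 × 10^9 V

632320 MV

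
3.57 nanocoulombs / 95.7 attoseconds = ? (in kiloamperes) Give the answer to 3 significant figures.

37300 kiloamperes

(3.57 × 10⁻⁹) / (95.7 × 10⁻¹⁸) = 0.037304 × 10⁹ A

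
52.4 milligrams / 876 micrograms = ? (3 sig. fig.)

59.8

(52.4 × 10^-3) / (876 × 10^-6) = 0.05982 × 10^3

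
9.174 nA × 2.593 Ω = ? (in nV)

23.788182 nV

9.174 × 10⁻⁹ × 2.593 = 23.788182 × 10⁻⁹ V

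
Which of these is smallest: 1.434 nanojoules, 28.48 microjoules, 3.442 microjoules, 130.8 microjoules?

1.434 nanojoules

1.434 nanojoules = 0.000000001434 joules
28.48 microjoules = 0.00002848 joules
3.442 microjoules = 0.000003442 joules
130.8 microjoules = 0.0001308 joules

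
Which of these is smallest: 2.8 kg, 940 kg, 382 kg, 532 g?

2.8 kg = 2800 g
940 kg = 940000 g
382 kg = 382000 g
532 g = 532 g

532 g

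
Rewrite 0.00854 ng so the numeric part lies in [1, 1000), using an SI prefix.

8.54 pg

= 8.54e-12 g; 1e-12 is pico.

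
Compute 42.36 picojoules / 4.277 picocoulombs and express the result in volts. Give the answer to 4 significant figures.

9.904 volts

(42.36 × 10^-12) / (4.277 × 10^-12) = 9.90414 V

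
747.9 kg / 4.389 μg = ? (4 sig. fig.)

(747.9 × 10^3) / (4.389 × 10^-6) = 170.4 × 10^9

170400000000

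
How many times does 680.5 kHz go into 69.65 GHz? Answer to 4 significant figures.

(69.65e9) / (680.5e3) = 0.10235e6

102400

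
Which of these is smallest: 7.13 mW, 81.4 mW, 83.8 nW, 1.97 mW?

7.13 mW = 0.00713 W
81.4 mW = 0.0814 W
83.8 nW = 0.0000000838 W
1.97 mW = 0.00197 W

83.8 nW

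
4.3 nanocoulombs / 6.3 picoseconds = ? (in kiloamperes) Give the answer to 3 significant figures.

(4.3 × 10^-9) / (6.3 × 10^-12) = 0.68254 × 10^3 A

0.683 kiloamperes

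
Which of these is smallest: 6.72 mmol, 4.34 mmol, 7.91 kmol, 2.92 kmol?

4.34 mmol

6.72 mmol = 0.00672 mol
4.34 mmol = 0.00434 mol
7.91 kmol = 7910 mol
2.92 kmol = 2920 mol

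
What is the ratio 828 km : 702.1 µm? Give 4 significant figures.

(828e3) / (702.1e-6) = 1.1793e9

1179000000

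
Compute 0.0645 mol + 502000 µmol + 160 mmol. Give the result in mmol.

726.5 mmol

In mmol:
  0.0645 mol = 0.0645e3 mmol = 64.5
  502000 µmol = 502000e-3 mmol = 502
  160 mmol → 160
Sum: 64.5 + 502 + 160 = 726.5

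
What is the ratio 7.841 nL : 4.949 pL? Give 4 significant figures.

(7.841 × 10^-9) / (4.949 × 10^-12) = 1.5844 × 10^3

1584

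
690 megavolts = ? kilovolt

690000 kilovolts

mega = 1e6, kilo = 1e3; factor is 1e3.
690 × 1e3 = 690000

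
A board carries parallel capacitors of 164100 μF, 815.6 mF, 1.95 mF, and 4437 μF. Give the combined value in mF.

In mF:
  164100 μF = 164100 × 10^-3 mF = 164.1
  815.6 mF → 815.6
  1.95 mF → 1.95
  4437 μF = 4437 × 10^-3 mF = 4.437
Sum: 164.1 + 815.6 + 1.95 + 4.437 = 986.087

986.087 mF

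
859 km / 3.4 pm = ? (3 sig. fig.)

(859e3) / (3.4e-12) = 252.6e15

253000000000000000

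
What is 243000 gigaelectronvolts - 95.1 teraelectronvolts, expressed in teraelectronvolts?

In teraelectronvolts:
  243000 gigaelectronvolts = 243000 × 10⁻³ teraelectronvolts = 243
  95.1 teraelectronvolts → 95.1
Difference: 243 - 95.1 = 147.9

147.9 teraelectronvolts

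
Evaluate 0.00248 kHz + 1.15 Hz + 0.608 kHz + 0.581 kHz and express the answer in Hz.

In Hz:
  0.00248 kHz = 0.00248e3 Hz = 2.48
  1.15 Hz → 1.15
  0.608 kHz = 0.608e3 Hz = 608
  0.581 kHz = 0.581e3 Hz = 581
Sum: 2.48 + 1.15 + 608 + 581 = 1192.63

1192.63 Hz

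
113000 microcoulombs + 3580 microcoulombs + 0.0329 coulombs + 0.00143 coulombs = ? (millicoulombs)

In millicoulombs:
  113000 microcoulombs = 113000e-3 millicoulombs = 113
  3580 microcoulombs = 3580e-3 millicoulombs = 3.58
  0.0329 coulombs = 0.0329e3 millicoulombs = 32.9
  0.00143 coulombs = 0.00143e3 millicoulombs = 1.43
Sum: 113 + 3.58 + 32.9 + 1.43 = 150.91

150.91 millicoulombs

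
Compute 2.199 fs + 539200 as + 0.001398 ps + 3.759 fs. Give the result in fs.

546.556 fs

In fs:
  2.199 fs → 2.199
  539200 as = 539200 × 10^-3 fs = 539.2
  0.001398 ps = 0.001398 × 10^3 fs = 1.398
  3.759 fs → 3.759
Sum: 2.199 + 539.2 + 1.398 + 3.759 = 546.556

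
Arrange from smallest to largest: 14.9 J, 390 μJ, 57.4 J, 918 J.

390 μJ < 14.9 J < 57.4 J < 918 J

14.9 J = 14.9 J
390 μJ = 0.00039 J
57.4 J = 57.4 J
918 J = 918 J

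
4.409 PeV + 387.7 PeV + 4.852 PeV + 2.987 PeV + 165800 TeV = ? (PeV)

565.748 PeV

In PeV:
  4.409 PeV → 4.409
  387.7 PeV → 387.7
  4.852 PeV → 4.852
  2.987 PeV → 2.987
  165800 TeV = 165800 × 10⁻³ PeV = 165.8
Sum: 4.409 + 387.7 + 4.852 + 2.987 + 165.8 = 565.748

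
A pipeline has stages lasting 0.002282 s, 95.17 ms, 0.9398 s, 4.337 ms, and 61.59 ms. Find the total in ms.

In ms:
  0.002282 s = 0.002282 × 10^3 ms = 2.282
  95.17 ms → 95.17
  0.9398 s = 0.9398 × 10^3 ms = 939.8
  4.337 ms → 4.337
  61.59 ms → 61.59
Sum: 2.282 + 95.17 + 939.8 + 4.337 + 61.59 = 1103.179

1103.179 ms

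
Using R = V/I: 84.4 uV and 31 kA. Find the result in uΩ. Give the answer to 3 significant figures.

0.00272 uΩ

(84.4 × 10^-6) / (31 × 10^3) = 2.7226 × 10^-9 Ω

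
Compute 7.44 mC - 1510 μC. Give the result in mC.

In mC:
  7.44 mC → 7.44
  1510 μC = 1510 × 10⁻³ mC = 1.51
Difference: 7.44 - 1.51 = 5.93

5.93 mC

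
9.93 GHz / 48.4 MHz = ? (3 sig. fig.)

205

(9.93 × 10⁹) / (48.4 × 10⁶) = 0.2052 × 10³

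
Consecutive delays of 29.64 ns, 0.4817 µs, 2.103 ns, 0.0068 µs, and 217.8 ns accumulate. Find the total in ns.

In ns:
  29.64 ns → 29.64
  0.4817 µs = 0.4817 × 10³ ns = 481.7
  2.103 ns → 2.103
  0.0068 µs = 0.0068 × 10³ ns = 6.8
  217.8 ns → 217.8
Sum: 29.64 + 481.7 + 2.103 + 6.8 + 217.8 = 738.043

738.043 ns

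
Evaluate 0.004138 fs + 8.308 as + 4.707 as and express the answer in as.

In as:
  0.004138 fs = 0.004138 × 10³ as = 4.138
  8.308 as → 8.308
  4.707 as → 4.707
Sum: 4.138 + 8.308 + 4.707 = 17.153

17.153 as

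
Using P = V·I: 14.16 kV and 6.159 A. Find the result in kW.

87.21144 kW

14.16e3 × 6.159 = 87.21144e3 W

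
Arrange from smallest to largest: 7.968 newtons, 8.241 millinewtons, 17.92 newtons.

8.241 millinewtons < 7.968 newtons < 17.92 newtons

7.968 newtons = 7.968 newtons
8.241 millinewtons = 0.008241 newtons
17.92 newtons = 17.92 newtons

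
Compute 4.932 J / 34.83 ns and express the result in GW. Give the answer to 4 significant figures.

(4.932) / (34.83 × 10^-9) = 0.141602 × 10^9 W

0.1416 GW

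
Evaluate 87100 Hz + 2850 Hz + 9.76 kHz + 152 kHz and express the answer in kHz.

In kHz:
  87100 Hz = 87100e-3 kHz = 87.1
  2850 Hz = 2850e-3 kHz = 2.85
  9.76 kHz → 9.76
  152 kHz → 152
Sum: 87.1 + 2.85 + 9.76 + 152 = 251.71

251.71 kHz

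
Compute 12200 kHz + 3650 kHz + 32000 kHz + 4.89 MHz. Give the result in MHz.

In MHz:
  12200 kHz = 12200 × 10⁻³ MHz = 12.2
  3650 kHz = 3650 × 10⁻³ MHz = 3.65
  32000 kHz = 32000 × 10⁻³ MHz = 32
  4.89 MHz → 4.89
Sum: 12.2 + 3.65 + 32 + 4.89 = 52.74

52.74 MHz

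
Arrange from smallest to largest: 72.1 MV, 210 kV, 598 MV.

210 kV < 72.1 MV < 598 MV

72.1 MV = 72100000 V
210 kV = 210000 V
598 MV = 598000000 V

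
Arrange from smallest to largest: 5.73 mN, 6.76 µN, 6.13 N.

6.76 µN < 5.73 mN < 6.13 N

5.73 mN = 0.00573 N
6.76 µN = 0.00000676 N
6.13 N = 6.13 N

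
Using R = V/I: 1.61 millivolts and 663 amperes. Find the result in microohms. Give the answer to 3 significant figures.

2.43 microohms

(1.61 × 10⁻³) / (663) = 0.0024284 × 10⁻³ Ω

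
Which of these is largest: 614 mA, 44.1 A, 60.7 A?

60.7 A

614 mA = 0.614 A
44.1 A = 44.1 A
60.7 A = 60.7 A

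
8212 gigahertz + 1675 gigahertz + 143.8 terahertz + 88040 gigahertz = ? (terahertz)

In terahertz:
  8212 gigahertz = 8212 × 10⁻³ terahertz = 8.212
  1675 gigahertz = 1675 × 10⁻³ terahertz = 1.675
  143.8 terahertz → 143.8
  88040 gigahertz = 88040 × 10⁻³ terahertz = 88.04
Sum: 8.212 + 1.675 + 143.8 + 88.04 = 241.727

241.727 terahertz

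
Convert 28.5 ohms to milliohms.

28500 milliohms

(no prefix) = 10^0, milli = 10^-3; factor is 10^3.
28.5 × 10^3 = 28500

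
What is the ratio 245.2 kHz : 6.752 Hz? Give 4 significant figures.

36320

(245.2e3) / (6.752) = 36.315e3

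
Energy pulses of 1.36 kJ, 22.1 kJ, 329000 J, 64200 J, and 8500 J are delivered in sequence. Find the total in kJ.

425.16 kJ

In kJ:
  1.36 kJ → 1.36
  22.1 kJ → 22.1
  329000 J = 329000 × 10^-3 kJ = 329
  64200 J = 64200 × 10^-3 kJ = 64.2
  8500 J = 8500 × 10^-3 kJ = 8.5
Sum: 1.36 + 22.1 + 329 + 64.2 + 8.5 = 425.16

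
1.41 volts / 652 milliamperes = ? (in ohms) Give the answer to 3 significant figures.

(1.41) / (652 × 10⁻³) = 0.0021626 × 10³ Ω

2.16 ohms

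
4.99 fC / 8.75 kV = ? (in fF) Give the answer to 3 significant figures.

(4.99 × 10⁻¹⁵) / (8.75 × 10³) = 0.57029 × 10⁻¹⁸ F

0.000570 fF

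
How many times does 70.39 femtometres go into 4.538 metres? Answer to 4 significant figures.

(4.538) / (70.39 × 10⁻¹⁵) = 0.064469 × 10¹⁵

64470000000000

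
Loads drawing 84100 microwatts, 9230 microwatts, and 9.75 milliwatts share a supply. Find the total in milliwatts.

103.08 milliwatts

In milliwatts:
  84100 microwatts = 84100 × 10^-3 milliwatts = 84.1
  9230 microwatts = 9230 × 10^-3 milliwatts = 9.23
  9.75 milliwatts → 9.75
Sum: 84.1 + 9.23 + 9.75 = 103.08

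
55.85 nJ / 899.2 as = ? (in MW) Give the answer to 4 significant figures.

(55.85 × 10^-9) / (899.2 × 10^-18) = 0.0621108 × 10^9 W

62.11 MW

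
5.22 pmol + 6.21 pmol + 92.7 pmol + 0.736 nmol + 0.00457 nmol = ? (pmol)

844.7 pmol

In pmol:
  5.22 pmol → 5.22
  6.21 pmol → 6.21
  92.7 pmol → 92.7
  0.736 nmol = 0.736 × 10³ pmol = 736
  0.00457 nmol = 0.00457 × 10³ pmol = 4.57
Sum: 5.22 + 6.21 + 92.7 + 736 + 4.57 = 844.7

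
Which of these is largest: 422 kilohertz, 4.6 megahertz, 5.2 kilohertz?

4.6 megahertz

422 kilohertz = 422000 hertz
4.6 megahertz = 4600000 hertz
5.2 kilohertz = 5200 hertz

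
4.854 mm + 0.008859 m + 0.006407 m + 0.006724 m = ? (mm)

In mm:
  4.854 mm → 4.854
  0.008859 m = 0.008859 × 10³ mm = 8.859
  0.006407 m = 0.006407 × 10³ mm = 6.407
  0.006724 m = 0.006724 × 10³ mm = 6.724
Sum: 4.854 + 8.859 + 6.407 + 6.724 = 26.844

26.844 mm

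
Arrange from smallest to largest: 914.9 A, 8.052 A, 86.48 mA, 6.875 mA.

6.875 mA < 86.48 mA < 8.052 A < 914.9 A

914.9 A = 914.9 A
8.052 A = 8.052 A
86.48 mA = 0.08648 A
6.875 mA = 0.006875 A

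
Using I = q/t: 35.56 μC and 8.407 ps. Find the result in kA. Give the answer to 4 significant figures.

4230 kA

(35.56 × 10⁻⁶) / (8.407 × 10⁻¹²) = 4.22981 × 10⁶ A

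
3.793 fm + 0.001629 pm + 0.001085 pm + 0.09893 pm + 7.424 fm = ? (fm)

112.861 fm

In fm:
  3.793 fm → 3.793
  0.001629 pm = 0.001629e3 fm = 1.629
  0.001085 pm = 0.001085e3 fm = 1.085
  0.09893 pm = 0.09893e3 fm = 98.93
  7.424 fm → 7.424
Sum: 3.793 + 1.629 + 1.085 + 98.93 + 7.424 = 112.861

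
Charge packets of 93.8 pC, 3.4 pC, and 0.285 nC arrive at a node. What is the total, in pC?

382.2 pC

In pC:
  93.8 pC → 93.8
  3.4 pC → 3.4
  0.285 nC = 0.285e3 pC = 285
Sum: 93.8 + 3.4 + 285 = 382.2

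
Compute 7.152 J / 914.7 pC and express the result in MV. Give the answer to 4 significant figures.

7819 MV

(7.152) / (914.7 × 10^-12) = 0.00781896 × 10^12 V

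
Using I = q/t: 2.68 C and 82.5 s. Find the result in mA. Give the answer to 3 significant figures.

32.5 mA

(2.68) / (82.5) = 0.032485 A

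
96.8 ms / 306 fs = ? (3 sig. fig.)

(96.8 × 10^-3) / (306 × 10^-15) = 0.3163 × 10^12

316000000000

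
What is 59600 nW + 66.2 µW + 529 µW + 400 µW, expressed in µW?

In µW:
  59600 nW = 59600 × 10^-3 µW = 59.6
  66.2 µW → 66.2
  529 µW → 529
  400 µW → 400
Sum: 59.6 + 66.2 + 529 + 400 = 1054.8

1054.8 µW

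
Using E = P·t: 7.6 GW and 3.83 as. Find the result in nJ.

7.6e9 × 3.83e-18 = 29.108e-9 J

29.108 nJ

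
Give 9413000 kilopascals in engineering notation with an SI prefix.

9.413 gigapascals

= 9.413 × 10⁹ pascals; 10⁹ is giga.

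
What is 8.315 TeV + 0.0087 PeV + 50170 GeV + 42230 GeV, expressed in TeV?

In TeV:
  8.315 TeV → 8.315
  0.0087 PeV = 0.0087 × 10³ TeV = 8.7
  50170 GeV = 50170 × 10⁻³ TeV = 50.17
  42230 GeV = 42230 × 10⁻³ TeV = 42.23
Sum: 8.315 + 8.7 + 50.17 + 42.23 = 109.415

109.415 TeV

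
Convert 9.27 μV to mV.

0.00927 mV

micro = 10⁻⁶, milli = 10⁻³; factor is 10⁻³.
9.27 × 10⁻³ = 0.00927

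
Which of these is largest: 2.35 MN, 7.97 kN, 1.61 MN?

2.35 MN

2.35 MN = 2350000 N
7.97 kN = 7970 N
1.61 MN = 1610000 N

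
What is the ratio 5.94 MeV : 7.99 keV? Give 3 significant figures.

(5.94e6) / (7.99e3) = 0.7434e3

743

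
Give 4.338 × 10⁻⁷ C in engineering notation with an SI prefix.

433.8 nC

= 433.8 × 10⁻⁹ C; 10⁻⁹ is nano.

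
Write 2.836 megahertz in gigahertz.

mega = 10⁶, giga = 10⁹; factor is 10⁻³.
2.836 × 10⁻³ = 0.002836

0.002836 gigahertz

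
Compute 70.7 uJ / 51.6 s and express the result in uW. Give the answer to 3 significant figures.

1.37 uW

(70.7e-6) / (51.6) = 1.3702e-6 W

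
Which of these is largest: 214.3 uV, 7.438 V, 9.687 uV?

214.3 uV = 0.0002143 V
7.438 V = 7.438 V
9.687 uV = 0.000009687 V

7.438 V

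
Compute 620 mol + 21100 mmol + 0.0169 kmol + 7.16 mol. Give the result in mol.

In mol:
  620 mol → 620
  21100 mmol = 21100 × 10^-3 mol = 21.1
  0.0169 kmol = 0.0169 × 10^3 mol = 16.9
  7.16 mol → 7.16
Sum: 620 + 21.1 + 16.9 + 7.16 = 665.16

665.16 mol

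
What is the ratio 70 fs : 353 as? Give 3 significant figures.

(70 × 10^-15) / (353 × 10^-18) = 0.1983 × 10^3

198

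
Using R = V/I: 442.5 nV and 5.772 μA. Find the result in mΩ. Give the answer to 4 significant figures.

76.66 mΩ

(442.5e-9) / (5.772e-6) = 76.6632e-3 Ω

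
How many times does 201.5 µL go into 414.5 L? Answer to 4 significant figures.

(414.5) / (201.5 × 10^-6) = 2.0571 × 10^6

2057000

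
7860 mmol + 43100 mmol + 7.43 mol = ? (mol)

In mol:
  7860 mmol = 7860e-3 mol = 7.86
  43100 mmol = 43100e-3 mol = 43.1
  7.43 mol → 7.43
Sum: 7.86 + 43.1 + 7.43 = 58.39

58.39 mol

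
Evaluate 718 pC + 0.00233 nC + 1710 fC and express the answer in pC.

In pC:
  718 pC → 718
  0.00233 nC = 0.00233 × 10³ pC = 2.33
  1710 fC = 1710 × 10⁻³ pC = 1.71
Sum: 718 + 2.33 + 1.71 = 722.04

722.04 pC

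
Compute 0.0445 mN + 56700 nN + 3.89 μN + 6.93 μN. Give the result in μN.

In μN:
  0.0445 mN = 0.0445e3 μN = 44.5
  56700 nN = 56700e-3 μN = 56.7
  3.89 μN → 3.89
  6.93 μN → 6.93
Sum: 44.5 + 56.7 + 3.89 + 6.93 = 112.02

112.02 μN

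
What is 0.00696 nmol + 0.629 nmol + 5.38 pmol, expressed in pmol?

In pmol:
  0.00696 nmol = 0.00696 × 10^3 pmol = 6.96
  0.629 nmol = 0.629 × 10^3 pmol = 629
  5.38 pmol → 5.38
Sum: 6.96 + 629 + 5.38 = 641.34

641.34 pmol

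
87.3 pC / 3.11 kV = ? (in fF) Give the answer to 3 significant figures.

28.1 fF

(87.3e-12) / (3.11e3) = 28.071e-15 F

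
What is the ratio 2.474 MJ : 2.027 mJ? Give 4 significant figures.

1221000000

(2.474e6) / (2.027e-3) = 1.2205e9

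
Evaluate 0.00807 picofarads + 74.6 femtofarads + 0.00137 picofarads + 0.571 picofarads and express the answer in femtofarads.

In femtofarads:
  0.00807 picofarads = 0.00807 × 10^3 femtofarads = 8.07
  74.6 femtofarads → 74.6
  0.00137 picofarads = 0.00137 × 10^3 femtofarads = 1.37
  0.571 picofarads = 0.571 × 10^3 femtofarads = 571
Sum: 8.07 + 74.6 + 1.37 + 571 = 655.04

655.04 femtofarads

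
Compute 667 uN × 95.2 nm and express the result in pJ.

63.4984 pJ

667e-6 × 95.2e-9 = 63498.4e-15 J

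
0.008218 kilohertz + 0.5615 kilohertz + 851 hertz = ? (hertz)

In hertz:
  0.008218 kilohertz = 0.008218e3 hertz = 8.218
  0.5615 kilohertz = 0.5615e3 hertz = 561.5
  851 hertz → 851
Sum: 8.218 + 561.5 + 851 = 1420.718

1420.718 hertz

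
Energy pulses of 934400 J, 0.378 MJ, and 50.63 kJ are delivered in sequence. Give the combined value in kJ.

1363.03 kJ

In kJ:
  934400 J = 934400 × 10⁻³ kJ = 934.4
  0.378 MJ = 0.378 × 10³ kJ = 378
  50.63 kJ → 50.63
Sum: 934.4 + 378 + 50.63 = 1363.03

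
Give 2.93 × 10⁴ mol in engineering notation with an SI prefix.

= 29.3 × 10³ mol; 10³ is kilo.

29.3 kmol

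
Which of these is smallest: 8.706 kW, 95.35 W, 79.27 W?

79.27 W

8.706 kW = 8706 W
95.35 W = 95.35 W
79.27 W = 79.27 W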